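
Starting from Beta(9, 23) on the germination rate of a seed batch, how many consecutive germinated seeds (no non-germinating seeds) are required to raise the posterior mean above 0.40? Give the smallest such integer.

k = 7

After k germinated seeds and 0 non-germinating seeds the posterior is Beta(9+k, 23), with mean (9+k)/(9+23+k).
Set (9+k)/(32+k) > 0.40 and solve: k > (0.40·32 − 9)/(1 − 0.40) = 6.333.
The smallest integer exceeding 6.333 is 7.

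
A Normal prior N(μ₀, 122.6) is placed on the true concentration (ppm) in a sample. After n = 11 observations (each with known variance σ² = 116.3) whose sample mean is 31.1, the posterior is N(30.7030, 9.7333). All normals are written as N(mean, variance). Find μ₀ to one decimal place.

μ₀ = 26.1

With known observation variance, the Normal–Normal posterior has precision τ_n = τ₀ + n/σ² and mean μ_n = (τ₀μ₀ + (n/σ²)x̄)/τ_n.
Here τ₀ = 1/122.6 = 0.008157 and τ_data = 11/116.3 = 0.094583, so τ_n = 0.102740.
Rearranging for μ₀: μ₀ = (μ_n·τ_n − τ_data·x̄)/τ₀ = (30.7030·0.102740 − 0.094583·31.1) / 0.008157 = 0.212895/0.008157 ≈ 26.1.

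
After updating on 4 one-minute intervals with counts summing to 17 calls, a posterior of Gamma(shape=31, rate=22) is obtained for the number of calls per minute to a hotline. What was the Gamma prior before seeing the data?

A Gamma(α, β) prior (rate parametrization) on a Poisson rate with n observations summing to S gives posterior Gamma(α+S, β+n).
So α = 31 − 17 = 14 and β = 22 − 4 = 18.

Gamma(shape=14, rate=18)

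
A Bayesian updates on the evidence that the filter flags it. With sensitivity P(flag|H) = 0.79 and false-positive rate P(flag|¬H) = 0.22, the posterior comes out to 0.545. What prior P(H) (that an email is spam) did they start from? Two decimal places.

In odds form, posterior odds = prior odds × likelihood ratio, so prior odds = posterior odds ÷ LR.
Posterior odds = 0.545/(1−0.545) = 1.1978. LR = 0.79/0.22 = 3.5909.
Prior odds = 1.1978/3.5909 = 0.3336, so P(H) = 0.3336/(1+0.3336) ≈ 0.25.

P(H) = 0.25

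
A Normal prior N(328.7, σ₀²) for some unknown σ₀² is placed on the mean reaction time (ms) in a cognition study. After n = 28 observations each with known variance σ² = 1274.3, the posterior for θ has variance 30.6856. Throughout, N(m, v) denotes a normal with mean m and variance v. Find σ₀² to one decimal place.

σ₀² = 94.2

Posterior precision equals prior precision plus data precision: 1/σ_n² = 1/σ₀² + n/σ².
So 1/σ₀² = 1/30.6856 − 28/1274.3 = 0.032589 − 0.021973 = 0.010616.
Hence σ₀² = 1/0.010616 ≈ 94.2.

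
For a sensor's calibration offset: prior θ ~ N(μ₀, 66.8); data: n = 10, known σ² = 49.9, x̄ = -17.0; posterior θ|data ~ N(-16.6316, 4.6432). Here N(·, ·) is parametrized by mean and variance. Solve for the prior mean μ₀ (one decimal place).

μ₀ = -11.7

With known observation variance, the Normal–Normal posterior has precision τ_n = τ₀ + n/σ² and mean μ_n = (τ₀μ₀ + (n/σ²)x̄)/τ_n.
Here τ₀ = 1/66.8 = 0.014970 and τ_data = 10/49.9 = 0.200401, so τ_n = 0.215371.
Rearranging for μ₀: μ₀ = (μ_n·τ_n − τ_data·x̄)/τ₀ = (-16.6316·0.215371 − 0.200401·-17.0) / 0.014970 = -0.175147/0.014970 ≈ -11.7.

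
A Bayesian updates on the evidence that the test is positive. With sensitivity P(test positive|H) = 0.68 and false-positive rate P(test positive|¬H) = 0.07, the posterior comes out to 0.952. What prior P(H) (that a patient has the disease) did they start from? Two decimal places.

P(H) = 0.67

In odds form, posterior odds = prior odds × likelihood ratio, so prior odds = posterior odds ÷ LR.
Posterior odds = 0.952/(1−0.952) = 19.8333. LR = 0.68/0.07 = 9.7143.
Prior odds = 19.8333/9.7143 = 2.0417, so P(H) = 2.0417/(1+2.0417) ≈ 0.67.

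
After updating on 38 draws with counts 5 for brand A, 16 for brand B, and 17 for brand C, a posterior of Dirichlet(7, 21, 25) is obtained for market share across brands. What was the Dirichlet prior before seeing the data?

Dirichlet(2, 5, 8)

For a Dirichlet(α) prior with multinomial counts c, the posterior is Dirichlet(α + c) componentwise.
Subtract each count from the matching posterior parameter: 7−5=2, 21−16=5, 25−17=8.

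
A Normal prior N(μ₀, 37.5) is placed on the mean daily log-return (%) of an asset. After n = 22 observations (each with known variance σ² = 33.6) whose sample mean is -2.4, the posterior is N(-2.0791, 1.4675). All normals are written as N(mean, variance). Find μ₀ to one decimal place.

With known observation variance, the Normal–Normal posterior has precision τ_n = τ₀ + n/σ² and mean μ_n = (τ₀μ₀ + (n/σ²)x̄)/τ_n.
Here τ₀ = 1/37.5 = 0.026667 and τ_data = 22/33.6 = 0.654762, so τ_n = 0.681429.
Rearranging for μ₀: μ₀ = (μ_n·τ_n − τ_data·x̄)/τ₀ = (-2.0791·0.681429 − 0.654762·-2.4) / 0.026667 = 0.154670/0.026667 ≈ 5.8.

μ₀ = 5.8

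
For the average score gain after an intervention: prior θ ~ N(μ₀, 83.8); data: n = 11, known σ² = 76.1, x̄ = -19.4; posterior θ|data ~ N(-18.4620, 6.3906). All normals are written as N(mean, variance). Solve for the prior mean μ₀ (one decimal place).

μ₀ = -7.1

The posterior mean is a precision-weighted average: μ_n = (τ₀μ₀ + τ_data·x̄)/(τ₀+τ_data), with τ₀=1/σ₀² and τ_data=n/σ².
Here τ₀ = 1/83.8 = 0.011933 and τ_data = 11/76.1 = 0.144547, so τ_n = 0.156480.
Rearranging for μ₀: μ₀ = (μ_n·τ_n − τ_data·x̄)/τ₀ = (-18.4620·0.156480 − 0.144547·-19.4) / 0.011933 = -0.084722/0.011933 ≈ -7.1.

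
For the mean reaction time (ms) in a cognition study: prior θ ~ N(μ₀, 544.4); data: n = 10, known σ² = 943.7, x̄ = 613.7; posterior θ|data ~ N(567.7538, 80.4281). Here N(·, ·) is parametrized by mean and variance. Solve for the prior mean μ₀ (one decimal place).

With known observation variance, the Normal–Normal posterior has precision τ_n = τ₀ + n/σ² and mean μ_n = (τ₀μ₀ + (n/σ²)x̄)/τ_n.
Here τ₀ = 1/544.4 = 0.001837 and τ_data = 10/943.7 = 0.010597, so τ_n = 0.012434.
Rearranging for μ₀: μ₀ = (μ_n·τ_n − τ_data·x̄)/τ₀ = (567.7538·0.012434 − 0.010597·613.7) / 0.001837 = 0.556072/0.001837 ≈ 302.7.

μ₀ = 302.7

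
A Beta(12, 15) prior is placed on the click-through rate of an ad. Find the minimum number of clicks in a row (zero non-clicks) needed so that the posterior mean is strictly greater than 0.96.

After k clicks and 0 non-clicks the posterior is Beta(12+k, 15), with mean (12+k)/(12+15+k).
Set (12+k)/(27+k) > 0.96 and solve: k > (0.96·27 − 12)/(1 − 0.96) = 348.000.
The smallest integer exceeding 348.000 is 349.

k = 349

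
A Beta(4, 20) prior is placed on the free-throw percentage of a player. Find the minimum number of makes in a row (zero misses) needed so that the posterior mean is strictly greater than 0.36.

After k makes and 0 misses the posterior is Beta(4+k, 20), with mean (4+k)/(4+20+k).
Set (4+k)/(24+k) > 0.36 and solve: k > (0.36·24 − 4)/(1 − 0.36) = 7.250.
The smallest integer exceeding 7.250 is 8.

k = 8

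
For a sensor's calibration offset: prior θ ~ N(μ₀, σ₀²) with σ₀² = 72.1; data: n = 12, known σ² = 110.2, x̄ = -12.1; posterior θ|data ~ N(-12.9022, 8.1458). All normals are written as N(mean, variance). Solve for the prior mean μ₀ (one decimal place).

The posterior mean is a precision-weighted average: μ_n = (τ₀μ₀ + τ_data·x̄)/(τ₀+τ_data), with τ₀=1/σ₀² and τ_data=n/σ².
Here τ₀ = 1/72.1 = 0.013870 and τ_data = 12/110.2 = 0.108893, so τ_n = 0.122763.
Rearranging for μ₀: μ₀ = (μ_n·τ_n − τ_data·x̄)/τ₀ = (-12.9022·0.122763 − 0.108893·-12.1) / 0.013870 = -0.266307/0.013870 ≈ -19.2.

μ₀ = -19.2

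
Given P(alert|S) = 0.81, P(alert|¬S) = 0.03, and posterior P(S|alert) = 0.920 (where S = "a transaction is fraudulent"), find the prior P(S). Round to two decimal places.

P(S) = 0.30

Bayes' rule in odds form gives O(S|E) = O(S)·[P(E|S)/P(E|¬S)], hence O(S) = O(S|E)/LR.
Posterior odds = 0.920/(1−0.920) = 11.5000. LR = 0.81/0.03 = 27.0000.
Prior odds = 11.5000/27.0000 = 0.4259, so P(S) = 0.4259/(1+0.4259) ≈ 0.30.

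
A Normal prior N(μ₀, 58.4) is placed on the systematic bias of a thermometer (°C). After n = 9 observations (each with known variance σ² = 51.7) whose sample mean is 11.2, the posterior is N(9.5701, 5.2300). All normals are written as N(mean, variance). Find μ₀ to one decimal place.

The posterior mean is a precision-weighted average: μ_n = (τ₀μ₀ + τ_data·x̄)/(τ₀+τ_data), with τ₀=1/σ₀² and τ_data=n/σ².
Here τ₀ = 1/58.4 = 0.017123 and τ_data = 9/51.7 = 0.174081, so τ_n = 0.191204.
Rearranging for μ₀: μ₀ = (μ_n·τ_n − τ_data·x̄)/τ₀ = (9.5701·0.191204 − 0.174081·11.2) / 0.017123 = -0.119866/0.017123 ≈ -7.0.

μ₀ = -7.0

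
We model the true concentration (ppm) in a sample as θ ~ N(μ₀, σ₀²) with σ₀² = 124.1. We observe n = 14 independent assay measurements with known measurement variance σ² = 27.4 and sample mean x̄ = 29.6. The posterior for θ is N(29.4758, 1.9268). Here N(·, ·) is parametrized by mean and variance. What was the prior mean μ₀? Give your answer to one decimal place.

μ₀ = 21.6

With known observation variance, the Normal–Normal posterior has precision τ_n = τ₀ + n/σ² and mean μ_n = (τ₀μ₀ + (n/σ²)x̄)/τ_n.
Here τ₀ = 1/124.1 = 0.008058 and τ_data = 14/27.4 = 0.510949, so τ_n = 0.519007.
Rearranging for μ₀: μ₀ = (μ_n·τ_n − τ_data·x̄)/τ₀ = (29.4758·0.519007 − 0.510949·29.6) / 0.008058 = 0.174056/0.008058 ≈ 21.6.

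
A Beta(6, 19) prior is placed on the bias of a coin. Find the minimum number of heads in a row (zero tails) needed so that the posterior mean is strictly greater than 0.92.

k = 213

After k heads and 0 tails the posterior is Beta(6+k, 19), with mean (6+k)/(6+19+k).
Set (6+k)/(25+k) > 0.92 and solve: k > (0.92·25 − 6)/(1 − 0.92) = 212.500.
The smallest integer exceeding 212.500 is 213.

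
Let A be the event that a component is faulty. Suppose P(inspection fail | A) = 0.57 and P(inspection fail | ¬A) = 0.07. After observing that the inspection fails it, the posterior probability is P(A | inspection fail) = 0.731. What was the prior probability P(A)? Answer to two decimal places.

Bayes' rule in odds form gives O(A|E) = O(A)·[P(E|A)/P(E|¬A)], hence O(A) = O(A|E)/LR.
Posterior odds = 0.731/(1−0.731) = 2.7175. LR = 0.57/0.07 = 8.1429.
Prior odds = 2.7175/8.1429 = 0.3337, so P(A) = 0.3337/(1+0.3337) ≈ 0.25.

P(A) = 0.25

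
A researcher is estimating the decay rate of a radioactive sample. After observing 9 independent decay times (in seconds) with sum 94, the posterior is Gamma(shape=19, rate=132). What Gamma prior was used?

Gamma–exponential conjugacy: posterior shape = α + n, posterior rate = β + Σtᵢ.
So α = 19 − 9 = 10 and β = 132 − 94 = 38.

Gamma(shape=10, rate=38)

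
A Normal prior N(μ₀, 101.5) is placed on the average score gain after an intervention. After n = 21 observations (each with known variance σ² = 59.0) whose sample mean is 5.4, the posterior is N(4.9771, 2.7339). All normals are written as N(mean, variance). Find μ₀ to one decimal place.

μ₀ = -10.3

The posterior mean is a precision-weighted average: μ_n = (τ₀μ₀ + τ_data·x̄)/(τ₀+τ_data), with τ₀=1/σ₀² and τ_data=n/σ².
Here τ₀ = 1/101.5 = 0.009852 and τ_data = 21/59.0 = 0.355932, so τ_n = 0.365784.
Rearranging for μ₀: μ₀ = (μ_n·τ_n − τ_data·x̄)/τ₀ = (4.9771·0.365784 − 0.355932·5.4) / 0.009852 = -0.101489/0.009852 ≈ -10.3.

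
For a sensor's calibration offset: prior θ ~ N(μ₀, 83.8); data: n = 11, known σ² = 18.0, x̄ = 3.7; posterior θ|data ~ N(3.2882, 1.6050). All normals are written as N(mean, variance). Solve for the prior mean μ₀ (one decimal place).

The posterior mean is a precision-weighted average: μ_n = (τ₀μ₀ + τ_data·x̄)/(τ₀+τ_data), with τ₀=1/σ₀² and τ_data=n/σ².
Here τ₀ = 1/83.8 = 0.011933 and τ_data = 11/18.0 = 0.611111, so τ_n = 0.623044.
Rearranging for μ₀: μ₀ = (μ_n·τ_n − τ_data·x̄)/τ₀ = (3.2882·0.623044 − 0.611111·3.7) / 0.011933 = -0.212417/0.011933 ≈ -17.8.

μ₀ = -17.8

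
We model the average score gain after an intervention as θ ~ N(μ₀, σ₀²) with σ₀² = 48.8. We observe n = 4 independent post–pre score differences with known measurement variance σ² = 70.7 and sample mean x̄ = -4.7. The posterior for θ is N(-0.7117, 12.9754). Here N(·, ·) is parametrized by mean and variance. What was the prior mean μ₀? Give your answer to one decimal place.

μ₀ = 10.3

With known observation variance, the Normal–Normal posterior has precision τ_n = τ₀ + n/σ² and mean μ_n = (τ₀μ₀ + (n/σ²)x̄)/τ_n.
Here τ₀ = 1/48.8 = 0.020492 and τ_data = 4/70.7 = 0.056577, so τ_n = 0.077069.
Rearranging for μ₀: μ₀ = (μ_n·τ_n − τ_data·x̄)/τ₀ = (-0.7117·0.077069 − 0.056577·-4.7) / 0.020492 = 0.211062/0.020492 ≈ 10.3.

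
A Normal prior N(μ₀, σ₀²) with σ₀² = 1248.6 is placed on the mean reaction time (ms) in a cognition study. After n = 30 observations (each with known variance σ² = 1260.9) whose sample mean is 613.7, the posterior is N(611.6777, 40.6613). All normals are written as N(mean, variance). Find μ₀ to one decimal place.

With known observation variance, the Normal–Normal posterior has precision τ_n = τ₀ + n/σ² and mean μ_n = (τ₀μ₀ + (n/σ²)x̄)/τ_n.
Here τ₀ = 1/1248.6 = 0.000801 and τ_data = 30/1260.9 = 0.023793, so τ_n = 0.024594.
Rearranging for μ₀: μ₀ = (μ_n·τ_n − τ_data·x̄)/τ₀ = (611.6777·0.024594 − 0.023793·613.7) / 0.000801 = 0.441837/0.000801 ≈ 551.6.

μ₀ = 551.6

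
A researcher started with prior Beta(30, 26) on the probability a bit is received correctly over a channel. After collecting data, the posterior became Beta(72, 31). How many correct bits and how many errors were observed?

42 correct bits and 5 errors

Under Beta–binomial conjugacy the posterior parameters are (a+s, b+f).
So s = 72 − 30 = 42 and f = 31 − 26 = 5.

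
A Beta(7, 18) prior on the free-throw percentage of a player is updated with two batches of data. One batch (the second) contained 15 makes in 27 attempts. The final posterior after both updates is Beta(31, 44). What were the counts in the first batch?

Sequential conjugate updates are equivalent to a single update on the pooled data, so total successes = posterior α − prior α and total failures = posterior β − prior β.
Total across both batches: 31−7=24 makes, 44−18=26 misses.
Subtract the second batch: 24−15=9 makes and 26−12=14 misses.

9 makes and 14 misses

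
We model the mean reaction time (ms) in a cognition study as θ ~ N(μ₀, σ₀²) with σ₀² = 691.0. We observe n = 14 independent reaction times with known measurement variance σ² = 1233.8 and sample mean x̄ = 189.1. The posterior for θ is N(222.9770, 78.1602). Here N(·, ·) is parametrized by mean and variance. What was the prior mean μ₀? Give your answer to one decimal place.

With known observation variance, the Normal–Normal posterior has precision τ_n = τ₀ + n/σ² and mean μ_n = (τ₀μ₀ + (n/σ²)x̄)/τ_n.
Here τ₀ = 1/691.0 = 0.001447 and τ_data = 14/1233.8 = 0.011347, so τ_n = 0.012794.
Rearranging for μ₀: μ₀ = (μ_n·τ_n − τ_data·x̄)/τ₀ = (222.9770·0.012794 − 0.011347·189.1) / 0.001447 = 0.707050/0.001447 ≈ 488.6.

μ₀ = 488.6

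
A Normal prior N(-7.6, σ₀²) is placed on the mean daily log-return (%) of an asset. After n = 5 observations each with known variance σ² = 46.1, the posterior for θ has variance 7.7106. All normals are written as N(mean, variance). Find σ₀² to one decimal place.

For the Normal–Normal model with known σ², precisions add: τ_n = τ₀ + n/σ².
So 1/σ₀² = 1/7.7106 − 5/46.1 = 0.129692 − 0.108460 = 0.021232.
Hence σ₀² = 1/0.021232 ≈ 47.1.

σ₀² = 47.1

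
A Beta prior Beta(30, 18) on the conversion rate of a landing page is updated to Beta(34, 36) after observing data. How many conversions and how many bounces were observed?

4 conversions and 18 bounces

Beta is conjugate to the binomial likelihood: posterior = Beta(a+s, b+f).
Match parameters: s=34−30=4, f=36−18=18.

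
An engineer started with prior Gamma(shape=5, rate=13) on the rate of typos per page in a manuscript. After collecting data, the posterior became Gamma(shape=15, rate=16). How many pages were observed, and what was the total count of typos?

Gamma–Poisson conjugacy: posterior shape = α + Σxᵢ, posterior rate = β + n.
Matching: Σxᵢ = 15 − 5 = 10 and n = 16 − 13 = 3.

n = 3 pages with total 10 typos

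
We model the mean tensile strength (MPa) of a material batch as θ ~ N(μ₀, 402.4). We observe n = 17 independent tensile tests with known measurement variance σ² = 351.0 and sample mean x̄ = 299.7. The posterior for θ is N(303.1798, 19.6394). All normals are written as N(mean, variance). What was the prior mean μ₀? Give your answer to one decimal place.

With known observation variance, the Normal–Normal posterior has precision τ_n = τ₀ + n/σ² and mean μ_n = (τ₀μ₀ + (n/σ²)x̄)/τ_n.
Here τ₀ = 1/402.4 = 0.002485 and τ_data = 17/351.0 = 0.048433, so τ_n = 0.050918.
Rearranging for μ₀: μ₀ = (μ_n·τ_n − τ_data·x̄)/τ₀ = (303.1798·0.050918 − 0.048433·299.7) / 0.002485 = 0.921939/0.002485 ≈ 371.0.

μ₀ = 371.0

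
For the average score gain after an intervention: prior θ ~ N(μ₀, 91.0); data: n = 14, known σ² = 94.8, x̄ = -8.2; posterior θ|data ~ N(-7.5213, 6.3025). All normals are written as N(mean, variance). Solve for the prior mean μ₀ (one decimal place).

μ₀ = 1.6

With known observation variance, the Normal–Normal posterior has precision τ_n = τ₀ + n/σ² and mean μ_n = (τ₀μ₀ + (n/σ²)x̄)/τ_n.
Here τ₀ = 1/91.0 = 0.010989 and τ_data = 14/94.8 = 0.147679, so τ_n = 0.158668.
Rearranging for μ₀: μ₀ = (μ_n·τ_n − τ_data·x̄)/τ₀ = (-7.5213·0.158668 − 0.147679·-8.2) / 0.010989 = 0.017578/0.010989 ≈ 1.6.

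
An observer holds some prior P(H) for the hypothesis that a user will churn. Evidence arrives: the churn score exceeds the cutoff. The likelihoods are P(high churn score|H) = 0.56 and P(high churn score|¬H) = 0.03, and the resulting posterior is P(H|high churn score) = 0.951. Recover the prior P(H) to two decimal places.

P(H) = 0.51

Bayes' rule in odds form gives O(H|E) = O(H)·[P(E|H)/P(E|¬H)], hence O(H) = O(H|E)/LR.
Posterior odds = 0.951/(1−0.951) = 19.4082. LR = 0.56/0.03 = 18.6667.
Prior odds = 19.4082/18.6667 = 1.0397, so P(H) = 1.0397/(1+1.0397) ≈ 0.51.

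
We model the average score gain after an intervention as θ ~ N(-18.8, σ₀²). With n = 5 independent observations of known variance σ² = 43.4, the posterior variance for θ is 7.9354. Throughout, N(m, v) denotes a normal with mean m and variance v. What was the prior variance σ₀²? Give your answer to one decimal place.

For the Normal–Normal model with known σ², precisions add: τ_n = τ₀ + n/σ².
So 1/σ₀² = 1/7.9354 − 5/43.4 = 0.126018 − 0.115207 = 0.010811.
Hence σ₀² = 1/0.010811 ≈ 92.5.

σ₀² = 92.5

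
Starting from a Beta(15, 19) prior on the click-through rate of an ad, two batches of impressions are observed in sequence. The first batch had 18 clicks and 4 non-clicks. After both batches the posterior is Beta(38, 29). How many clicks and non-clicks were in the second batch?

5 clicks and 6 non-clicks

Because Beta–binomial updating is additive in the counts, the combined data contributed (α_post−α_prior, β_post−β_prior) successes and failures.
Total across both batches: 38−15=23 clicks, 29−19=10 non-clicks.
Subtract the first batch: 23−18=5 clicks and 10−4=6 non-clicks.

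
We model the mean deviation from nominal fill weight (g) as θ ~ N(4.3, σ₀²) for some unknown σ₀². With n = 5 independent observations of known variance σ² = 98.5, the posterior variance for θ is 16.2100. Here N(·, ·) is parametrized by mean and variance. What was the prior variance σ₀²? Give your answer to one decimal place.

σ₀² = 91.5

For the Normal–Normal model with known σ², precisions add: τ_n = τ₀ + n/σ².
So 1/σ₀² = 1/16.2100 − 5/98.5 = 0.061690 − 0.050761 = 0.010929.
Hence σ₀² = 1/0.010929 ≈ 91.5.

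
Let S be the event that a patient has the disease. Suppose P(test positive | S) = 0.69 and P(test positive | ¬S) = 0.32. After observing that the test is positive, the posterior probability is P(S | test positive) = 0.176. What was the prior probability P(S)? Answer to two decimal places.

P(S) = 0.09

In odds form, posterior odds = prior odds × likelihood ratio, so prior odds = posterior odds ÷ LR.
Posterior odds = 0.176/(1−0.176) = 0.2136. LR = 0.69/0.32 = 2.1562.
Prior odds = 0.2136/2.1562 = 0.0991, so P(S) = 0.0991/(1+0.0991) ≈ 0.09.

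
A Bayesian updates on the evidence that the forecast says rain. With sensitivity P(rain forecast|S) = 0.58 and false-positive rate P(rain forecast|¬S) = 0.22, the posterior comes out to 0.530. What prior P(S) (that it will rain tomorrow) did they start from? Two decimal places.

P(S) = 0.30

Bayes' rule in odds form gives O(S|E) = O(S)·[P(E|S)/P(E|¬S)], hence O(S) = O(S|E)/LR.
Posterior odds = 0.530/(1−0.530) = 1.1277. LR = 0.58/0.22 = 2.6364.
Prior odds = 1.1277/2.6364 = 0.4277, so P(S) = 0.4277/(1+0.4277) ≈ 0.30.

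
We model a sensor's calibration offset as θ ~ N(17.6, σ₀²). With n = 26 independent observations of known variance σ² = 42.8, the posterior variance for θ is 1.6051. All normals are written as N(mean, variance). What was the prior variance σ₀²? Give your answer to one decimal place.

Posterior precision equals prior precision plus data precision: 1/σ_n² = 1/σ₀² + n/σ².
So 1/σ₀² = 1/1.6051 − 26/42.8 = 0.623014 − 0.607477 = 0.015537.
Hence σ₀² = 1/0.015537 ≈ 64.4.

σ₀² = 64.4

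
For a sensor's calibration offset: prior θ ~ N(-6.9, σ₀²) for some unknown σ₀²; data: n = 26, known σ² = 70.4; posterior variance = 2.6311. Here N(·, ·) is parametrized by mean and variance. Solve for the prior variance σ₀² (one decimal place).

Posterior precision equals prior precision plus data precision: 1/σ_n² = 1/σ₀² + n/σ².
So 1/σ₀² = 1/2.6311 − 26/70.4 = 0.380069 − 0.369318 = 0.010751.
Hence σ₀² = 1/0.010751 ≈ 93.0.

σ₀² = 93.0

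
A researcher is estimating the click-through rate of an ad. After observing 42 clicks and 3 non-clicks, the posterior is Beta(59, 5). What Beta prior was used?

Under Beta–binomial conjugacy the posterior parameters are (α+s, β+f).
So α = 59 − 42 = 17 and β = 5 − 3 = 2.

Beta(17, 2)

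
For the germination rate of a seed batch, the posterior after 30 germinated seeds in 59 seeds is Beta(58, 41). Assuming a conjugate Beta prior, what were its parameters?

Beta is conjugate to the binomial likelihood: posterior = Beta(α+s, β+f).
So α = 58 − 30 = 28 and β = 41 − 29 = 12.

Beta(28, 12)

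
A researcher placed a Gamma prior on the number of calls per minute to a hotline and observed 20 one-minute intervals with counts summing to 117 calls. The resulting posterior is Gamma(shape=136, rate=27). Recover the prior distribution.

Gamma(shape=19, rate=7)

A Gamma(α, β) prior (rate parametrization) on a Poisson rate with n observations summing to S gives posterior Gamma(α+S, β+n).
So α = 136 − 117 = 19 and β = 27 − 20 = 7.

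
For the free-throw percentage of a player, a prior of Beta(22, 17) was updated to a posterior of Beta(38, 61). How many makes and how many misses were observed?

A Beta(a, b) prior with s successes and f failures in binomial data gives a Beta(a+s, b+f) posterior.
Match parameters: s=38−22=16, f=61−17=44.

16 makes and 44 misses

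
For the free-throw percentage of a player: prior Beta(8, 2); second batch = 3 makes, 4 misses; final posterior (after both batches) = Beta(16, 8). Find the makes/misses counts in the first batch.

5 makes and 2 misses

Because Beta–binomial updating is additive in the counts, the combined data contributed (α_post−α_prior, β_post−β_prior) successes and failures.
Total across both batches: 16−8=8 makes, 8−2=6 misses.
Subtract the second batch: 8−3=5 makes and 6−4=2 misses.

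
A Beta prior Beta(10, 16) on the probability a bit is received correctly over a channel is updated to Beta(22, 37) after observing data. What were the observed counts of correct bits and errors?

12 correct bits and 21 errors

Under Beta–binomial conjugacy the posterior parameters are (α+s, β+f).
Match parameters: s=22−10=12, f=37−16=21.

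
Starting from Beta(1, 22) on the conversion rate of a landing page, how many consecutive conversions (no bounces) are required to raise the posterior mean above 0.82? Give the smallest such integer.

After k conversions and 0 bounces the posterior is Beta(1+k, 22), with mean (1+k)/(1+22+k).
Set (1+k)/(23+k) > 0.82 and solve: k > (0.82·23 − 1)/(1 − 0.82) = 99.222.
The smallest integer exceeding 99.222 is 100.

k = 100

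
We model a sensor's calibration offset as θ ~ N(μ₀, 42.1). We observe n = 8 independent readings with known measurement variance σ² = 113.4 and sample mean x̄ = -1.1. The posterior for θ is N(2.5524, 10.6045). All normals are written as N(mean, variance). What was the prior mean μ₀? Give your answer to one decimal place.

μ₀ = 13.4

With known observation variance, the Normal–Normal posterior has precision τ_n = τ₀ + n/σ² and mean μ_n = (τ₀μ₀ + (n/σ²)x̄)/τ_n.
Here τ₀ = 1/42.1 = 0.023753 and τ_data = 8/113.4 = 0.070547, so τ_n = 0.094300.
Rearranging for μ₀: μ₀ = (μ_n·τ_n − τ_data·x̄)/τ₀ = (2.5524·0.094300 − 0.070547·-1.1) / 0.023753 = 0.318293/0.023753 ≈ 13.4.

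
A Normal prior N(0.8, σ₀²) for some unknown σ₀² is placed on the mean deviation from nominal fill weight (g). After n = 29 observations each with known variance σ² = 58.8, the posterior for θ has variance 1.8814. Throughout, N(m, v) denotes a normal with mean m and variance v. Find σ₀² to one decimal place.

For the Normal–Normal model with known σ², precisions add: τ_n = τ₀ + n/σ².
So 1/σ₀² = 1/1.8814 − 29/58.8 = 0.531519 − 0.493197 = 0.038322.
Hence σ₀² = 1/0.038322 ≈ 26.1.

σ₀² = 26.1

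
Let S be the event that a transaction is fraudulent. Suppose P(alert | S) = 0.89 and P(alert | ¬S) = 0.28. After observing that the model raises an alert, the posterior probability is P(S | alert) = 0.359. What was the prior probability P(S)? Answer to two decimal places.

P(S) = 0.15

In odds form, posterior odds = prior odds × likelihood ratio, so prior odds = posterior odds ÷ LR.
Posterior odds = 0.359/(1−0.359) = 0.5601. LR = 0.89/0.28 = 3.1786.
Prior odds = 0.5601/3.1786 = 0.1762, so P(S) = 0.1762/(1+0.1762) ≈ 0.15.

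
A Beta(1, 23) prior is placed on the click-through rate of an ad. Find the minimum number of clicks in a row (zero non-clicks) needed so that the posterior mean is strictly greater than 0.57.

After k clicks and 0 non-clicks the posterior is Beta(1+k, 23), with mean (1+k)/(1+23+k).
Set (1+k)/(24+k) > 0.57 and solve: k > (0.57·24 − 1)/(1 − 0.57) = 29.488.
The smallest integer exceeding 29.488 is 30, and checking k=30: (31)/(54) = 0.5741 > 0.57.

k = 30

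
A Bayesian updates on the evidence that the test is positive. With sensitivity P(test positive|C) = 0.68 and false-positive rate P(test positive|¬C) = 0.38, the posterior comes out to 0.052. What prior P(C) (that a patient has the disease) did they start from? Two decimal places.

Bayes' rule in odds form gives O(C|E) = O(C)·[P(E|C)/P(E|¬C)], hence O(C) = O(C|E)/LR.
Posterior odds = 0.052/(1−0.052) = 0.0549. LR = 0.68/0.38 = 1.7895.
Prior odds = 0.0549/1.7895 = 0.0307, so P(C) = 0.0307/(1+0.0307) ≈ 0.03.

P(C) = 0.03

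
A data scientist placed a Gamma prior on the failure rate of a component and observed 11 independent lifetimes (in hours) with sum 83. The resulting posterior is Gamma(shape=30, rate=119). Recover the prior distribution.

Gamma(shape=19, rate=36)

For an exponential likelihood with a Gamma(α, β) prior on the rate, n observations with total T give posterior Gamma(α+n, β+T).
So α = 30 − 11 = 19 and β = 119 − 83 = 36.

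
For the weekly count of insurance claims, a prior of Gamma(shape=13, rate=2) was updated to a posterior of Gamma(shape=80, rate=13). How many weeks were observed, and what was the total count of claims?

Gamma–Poisson conjugacy: posterior shape = α + Σxᵢ, posterior rate = β + n.
Matching: Σxᵢ = 80 − 13 = 67 and n = 13 − 2 = 11.

n = 11 weeks with total 67 claims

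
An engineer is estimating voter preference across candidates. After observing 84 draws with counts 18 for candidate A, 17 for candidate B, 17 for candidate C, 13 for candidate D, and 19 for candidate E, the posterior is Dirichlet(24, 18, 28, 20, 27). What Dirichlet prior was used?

For a Dirichlet(α) prior with multinomial counts c, the posterior is Dirichlet(α + c) componentwise.
Subtract each count from the matching posterior parameter: 24−18=6, 18−17=1, 28−17=11, 20−13=7, 27−19=8.

Dirichlet(6, 1, 11, 7, 8)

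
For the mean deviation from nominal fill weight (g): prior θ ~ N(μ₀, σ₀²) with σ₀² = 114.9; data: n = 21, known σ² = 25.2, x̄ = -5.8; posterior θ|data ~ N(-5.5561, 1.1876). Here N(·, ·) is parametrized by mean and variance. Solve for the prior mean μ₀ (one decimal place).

μ₀ = 17.8

With known observation variance, the Normal–Normal posterior has precision τ_n = τ₀ + n/σ² and mean μ_n = (τ₀μ₀ + (n/σ²)x̄)/τ_n.
Here τ₀ = 1/114.9 = 0.008703 and τ_data = 21/25.2 = 0.833333, so τ_n = 0.842036.
Rearranging for μ₀: μ₀ = (μ_n·τ_n − τ_data·x̄)/τ₀ = (-5.5561·0.842036 − 0.833333·-5.8) / 0.008703 = 0.154895/0.008703 ≈ 17.8.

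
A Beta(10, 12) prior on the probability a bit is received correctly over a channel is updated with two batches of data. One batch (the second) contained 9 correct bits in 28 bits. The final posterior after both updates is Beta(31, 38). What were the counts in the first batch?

12 correct bits and 7 errors

Sequential conjugate updates are equivalent to a single update on the pooled data, so total successes = posterior α − prior α and total failures = posterior β − prior β.
Total across both batches: 31−10=21 correct bits, 38−12=26 errors.
Subtract the second batch: 21−9=12 correct bits and 26−19=7 errors.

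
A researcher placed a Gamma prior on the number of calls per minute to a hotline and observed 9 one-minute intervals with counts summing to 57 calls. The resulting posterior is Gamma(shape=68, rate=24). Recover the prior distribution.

Gamma–Poisson conjugacy: posterior shape = α + Σxᵢ, posterior rate = β + n.
So α = 68 − 57 = 11 and β = 24 − 9 = 15.

Gamma(shape=11, rate=15)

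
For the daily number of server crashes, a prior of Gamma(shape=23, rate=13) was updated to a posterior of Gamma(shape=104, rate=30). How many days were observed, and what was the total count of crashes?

n = 17 days with total 81 crashes

Gamma–Poisson conjugacy: posterior shape = α + Σxᵢ, posterior rate = β + n.
Matching: Σxᵢ = 104 − 23 = 81 and n = 30 − 13 = 17.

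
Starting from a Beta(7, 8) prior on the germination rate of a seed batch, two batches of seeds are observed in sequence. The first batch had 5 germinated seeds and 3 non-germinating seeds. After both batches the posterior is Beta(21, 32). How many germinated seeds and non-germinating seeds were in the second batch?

Because Beta–binomial updating is additive in the counts, the combined data contributed (α_post−α_prior, β_post−β_prior) successes and failures.
Total across both batches: 21−7=14 germinated seeds, 32−8=24 non-germinating seeds.
Subtract the first batch: 14−5=9 germinated seeds and 24−3=21 non-germinating seeds.

9 germinated seeds and 21 non-germinating seeds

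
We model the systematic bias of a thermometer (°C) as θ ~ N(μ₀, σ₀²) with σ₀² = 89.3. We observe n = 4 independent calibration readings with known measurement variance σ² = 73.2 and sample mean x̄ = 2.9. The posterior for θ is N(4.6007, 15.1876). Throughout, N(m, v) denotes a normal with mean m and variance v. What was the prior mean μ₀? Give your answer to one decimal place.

With known observation variance, the Normal–Normal posterior has precision τ_n = τ₀ + n/σ² and mean μ_n = (τ₀μ₀ + (n/σ²)x̄)/τ_n.
Here τ₀ = 1/89.3 = 0.011198 and τ_data = 4/73.2 = 0.054645, so τ_n = 0.065843.
Rearranging for μ₀: μ₀ = (μ_n·τ_n − τ_data·x̄)/τ₀ = (4.6007·0.065843 − 0.054645·2.9) / 0.011198 = 0.144453/0.011198 ≈ 12.9.

μ₀ = 12.9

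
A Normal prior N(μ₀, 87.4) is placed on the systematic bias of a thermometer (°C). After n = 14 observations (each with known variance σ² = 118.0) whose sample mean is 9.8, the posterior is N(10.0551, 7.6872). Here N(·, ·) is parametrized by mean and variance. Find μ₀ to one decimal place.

With known observation variance, the Normal–Normal posterior has precision τ_n = τ₀ + n/σ² and mean μ_n = (τ₀μ₀ + (n/σ²)x̄)/τ_n.
Here τ₀ = 1/87.4 = 0.011442 and τ_data = 14/118.0 = 0.118644, so τ_n = 0.130086.
Rearranging for μ₀: μ₀ = (μ_n·τ_n − τ_data·x̄)/τ₀ = (10.0551·0.130086 − 0.118644·9.8) / 0.011442 = 0.145317/0.011442 ≈ 12.7.

μ₀ = 12.7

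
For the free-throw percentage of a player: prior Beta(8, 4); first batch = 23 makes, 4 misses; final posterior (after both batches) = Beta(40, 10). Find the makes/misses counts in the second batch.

Sequential conjugate updates are equivalent to a single update on the pooled data, so total successes = posterior α − prior α and total failures = posterior β − prior β.
Total across both batches: 40−8=32 makes, 10−4=6 misses.
Subtract the first batch: 32−23=9 makes and 6−4=2 misses.

9 makes and 2 misses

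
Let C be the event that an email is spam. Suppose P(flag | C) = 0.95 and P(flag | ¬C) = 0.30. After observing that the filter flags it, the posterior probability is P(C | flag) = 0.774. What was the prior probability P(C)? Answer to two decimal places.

P(C) = 0.52

Bayes' rule in odds form gives O(C|E) = O(C)·[P(E|C)/P(E|¬C)], hence O(C) = O(C|E)/LR.
Posterior odds = 0.774/(1−0.774) = 3.4248. LR = 0.95/0.30 = 3.1667.
Prior odds = 3.4248/3.1667 = 1.0815, so P(C) = 1.0815/(1+1.0815) ≈ 0.52.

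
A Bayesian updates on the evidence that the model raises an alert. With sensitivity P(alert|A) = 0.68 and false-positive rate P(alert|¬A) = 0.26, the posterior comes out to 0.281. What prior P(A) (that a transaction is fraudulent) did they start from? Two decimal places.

P(A) = 0.13

Bayes' rule in odds form gives O(A|E) = O(A)·[P(E|A)/P(E|¬A)], hence O(A) = O(A|E)/LR.
Posterior odds = 0.281/(1−0.281) = 0.3908. LR = 0.68/0.26 = 2.6154.
Prior odds = 0.3908/2.6154 = 0.1494, so P(A) = 0.1494/(1+0.1494) ≈ 0.13.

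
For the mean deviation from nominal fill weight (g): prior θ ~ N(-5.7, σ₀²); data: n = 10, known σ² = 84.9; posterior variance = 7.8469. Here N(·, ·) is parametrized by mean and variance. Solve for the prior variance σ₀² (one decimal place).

σ₀² = 103.6

Posterior precision equals prior precision plus data precision: 1/σ_n² = 1/σ₀² + n/σ².
So 1/σ₀² = 1/7.8469 − 10/84.9 = 0.127439 − 0.117786 = 0.009653.
Hence σ₀² = 1/0.009653 ≈ 103.6.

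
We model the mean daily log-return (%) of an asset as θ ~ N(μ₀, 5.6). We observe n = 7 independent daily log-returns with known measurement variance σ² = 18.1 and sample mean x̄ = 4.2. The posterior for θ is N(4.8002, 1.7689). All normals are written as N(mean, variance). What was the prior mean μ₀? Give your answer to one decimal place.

μ₀ = 6.1

With known observation variance, the Normal–Normal posterior has precision τ_n = τ₀ + n/σ² and mean μ_n = (τ₀μ₀ + (n/σ²)x̄)/τ_n.
Here τ₀ = 1/5.6 = 0.178571 and τ_data = 7/18.1 = 0.386740, so τ_n = 0.565311.
Rearranging for μ₀: μ₀ = (μ_n·τ_n − τ_data·x̄)/τ₀ = (4.8002·0.565311 − 0.386740·4.2) / 0.178571 = 1.089298/0.178571 ≈ 6.1.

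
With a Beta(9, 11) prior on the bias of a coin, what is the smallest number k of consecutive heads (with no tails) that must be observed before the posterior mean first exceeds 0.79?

After k heads and 0 tails the posterior is Beta(9+k, 11), with mean (9+k)/(9+11+k).
Set (9+k)/(20+k) > 0.79 and solve: k > (0.79·20 − 9)/(1 − 0.79) = 32.381.
The smallest integer exceeding 32.381 is 33, and checking k=33: (42)/(53) = 0.7925 > 0.79.

k = 33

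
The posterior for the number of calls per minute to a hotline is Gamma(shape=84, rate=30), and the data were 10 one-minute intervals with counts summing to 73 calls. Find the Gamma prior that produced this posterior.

Gamma(shape=11, rate=20)

Gamma–Poisson conjugacy: posterior shape = α + Σxᵢ, posterior rate = β + n.
So α = 84 − 73 = 11 and β = 30 − 10 = 20.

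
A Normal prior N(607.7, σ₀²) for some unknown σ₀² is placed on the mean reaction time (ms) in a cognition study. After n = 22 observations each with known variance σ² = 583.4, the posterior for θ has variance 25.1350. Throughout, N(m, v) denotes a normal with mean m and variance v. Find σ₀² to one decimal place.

For the Normal–Normal model with known σ², precisions add: τ_n = τ₀ + n/σ².
So 1/σ₀² = 1/25.1350 − 22/583.4 = 0.039785 − 0.037710 = 0.002075.
Hence σ₀² = 1/0.002075 ≈ 481.9.

σ₀² = 481.9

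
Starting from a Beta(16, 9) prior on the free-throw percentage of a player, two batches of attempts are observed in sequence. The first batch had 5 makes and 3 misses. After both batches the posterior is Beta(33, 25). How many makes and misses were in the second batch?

12 makes and 13 misses

Sequential conjugate updates are equivalent to a single update on the pooled data, so total successes = posterior α − prior α and total failures = posterior β − prior β.
Total across both batches: 33−16=17 makes, 25−9=16 misses.
Subtract the first batch: 17−5=12 makes and 16−3=13 misses.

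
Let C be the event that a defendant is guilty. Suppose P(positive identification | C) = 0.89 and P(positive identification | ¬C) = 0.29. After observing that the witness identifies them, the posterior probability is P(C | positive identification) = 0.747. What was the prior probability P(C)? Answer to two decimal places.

P(C) = 0.49

In odds form, posterior odds = prior odds × likelihood ratio, so prior odds = posterior odds ÷ LR.
Posterior odds = 0.747/(1−0.747) = 2.9526. LR = 0.89/0.29 = 3.0690.
Prior odds = 2.9526/3.0690 = 0.9621, so P(C) = 0.9621/(1+0.9621) ≈ 0.49.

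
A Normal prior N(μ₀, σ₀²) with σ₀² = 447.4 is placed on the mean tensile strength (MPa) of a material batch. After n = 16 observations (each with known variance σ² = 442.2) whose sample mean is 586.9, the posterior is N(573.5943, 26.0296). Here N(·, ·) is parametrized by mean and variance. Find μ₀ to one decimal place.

With known observation variance, the Normal–Normal posterior has precision τ_n = τ₀ + n/σ² and mean μ_n = (τ₀μ₀ + (n/σ²)x̄)/τ_n.
Here τ₀ = 1/447.4 = 0.002235 and τ_data = 16/442.2 = 0.036183, so τ_n = 0.038418.
Rearranging for μ₀: μ₀ = (μ_n·τ_n − τ_data·x̄)/τ₀ = (573.5943·0.038418 − 0.036183·586.9) / 0.002235 = 0.800543/0.002235 ≈ 358.2.

μ₀ = 358.2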